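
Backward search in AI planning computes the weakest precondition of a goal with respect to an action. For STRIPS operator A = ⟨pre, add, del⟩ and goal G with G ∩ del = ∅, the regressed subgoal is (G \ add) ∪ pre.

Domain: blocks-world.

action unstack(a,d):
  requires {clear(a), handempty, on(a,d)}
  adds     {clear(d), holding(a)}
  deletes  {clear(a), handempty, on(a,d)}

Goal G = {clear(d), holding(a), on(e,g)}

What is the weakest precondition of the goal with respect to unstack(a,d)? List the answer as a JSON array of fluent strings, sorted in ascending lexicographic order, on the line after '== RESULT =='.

Regress:
  G ∩ del = {}  (empty — regression defined)
  G \ add = {clear(d), holding(a), on(e,g)} \ {clear(d), holding(a)} = {on(e,g)}
  ∪ pre   = {on(e,g)} ∪ {clear(a), handempty, on(a,d)}
          = {clear(a), handempty, on(a,d), on(e,g)}

== RESULT ==
["clear(a)", "handempty", "on(a,d)", "on(e,g)"]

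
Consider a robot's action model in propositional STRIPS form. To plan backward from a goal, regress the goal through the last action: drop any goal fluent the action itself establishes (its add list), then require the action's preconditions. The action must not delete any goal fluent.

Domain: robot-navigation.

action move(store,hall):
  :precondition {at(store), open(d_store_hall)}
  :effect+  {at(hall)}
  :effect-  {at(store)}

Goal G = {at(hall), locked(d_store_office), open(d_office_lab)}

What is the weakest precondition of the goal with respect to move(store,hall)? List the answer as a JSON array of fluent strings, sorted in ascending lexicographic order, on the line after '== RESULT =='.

Regress:
  G ∩ del = {}  (empty — regression defined)
  G \ add = {at(hall), locked(d_store_office), open(d_office_lab)} \ {at(hall)} = {locked(d_store_office), open(d_office_lab)}
  ∪ pre   = {locked(d_store_office), open(d_office_lab)} ∪ {at(store), open(d_store_hall)}
          = {at(store), locked(d_store_office), open(d_office_lab), open(d_store_hall)}

== RESULT ==
["at(store)", "locked(d_store_office)", "open(d_office_lab)", "open(d_store_hall)"]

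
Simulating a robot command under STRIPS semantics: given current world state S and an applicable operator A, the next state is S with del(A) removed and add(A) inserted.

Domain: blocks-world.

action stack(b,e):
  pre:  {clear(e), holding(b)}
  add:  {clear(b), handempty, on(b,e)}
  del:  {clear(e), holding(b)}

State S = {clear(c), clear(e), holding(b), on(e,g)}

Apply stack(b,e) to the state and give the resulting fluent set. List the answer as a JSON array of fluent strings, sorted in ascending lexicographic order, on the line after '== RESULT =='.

Compute (S \ del) ∪ add:
  pre ⊆ S: {clear(e), holding(b)} ⊆ S  — applicable
  S \ del = {clear(c), on(e,g)}
  ∪ add   = {clear(b), clear(c), handempty, on(b,e), on(e,g)}

== RESULT ==
["clear(b)", "clear(c)", "handempty", "on(b,e)", "on(e,g)"]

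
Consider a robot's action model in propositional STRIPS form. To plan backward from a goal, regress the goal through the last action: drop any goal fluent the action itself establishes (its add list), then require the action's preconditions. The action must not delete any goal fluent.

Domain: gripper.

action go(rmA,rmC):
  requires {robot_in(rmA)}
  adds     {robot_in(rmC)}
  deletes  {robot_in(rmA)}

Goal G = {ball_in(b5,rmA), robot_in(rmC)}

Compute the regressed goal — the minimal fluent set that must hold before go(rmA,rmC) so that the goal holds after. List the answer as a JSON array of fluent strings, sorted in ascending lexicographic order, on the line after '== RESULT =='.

Regress:
  G ∩ del = {}  (empty — regression defined)
  G \ add = {ball_in(b5,rmA), robot_in(rmC)} \ {robot_in(rmC)} = {ball_in(b5,rmA)}
  ∪ pre   = {ball_in(b5,rmA)} ∪ {robot_in(rmA)}
          = {ball_in(b5,rmA), robot_in(rmA)}

== RESULT ==
["ball_in(b5,rmA)", "robot_in(rmA)"]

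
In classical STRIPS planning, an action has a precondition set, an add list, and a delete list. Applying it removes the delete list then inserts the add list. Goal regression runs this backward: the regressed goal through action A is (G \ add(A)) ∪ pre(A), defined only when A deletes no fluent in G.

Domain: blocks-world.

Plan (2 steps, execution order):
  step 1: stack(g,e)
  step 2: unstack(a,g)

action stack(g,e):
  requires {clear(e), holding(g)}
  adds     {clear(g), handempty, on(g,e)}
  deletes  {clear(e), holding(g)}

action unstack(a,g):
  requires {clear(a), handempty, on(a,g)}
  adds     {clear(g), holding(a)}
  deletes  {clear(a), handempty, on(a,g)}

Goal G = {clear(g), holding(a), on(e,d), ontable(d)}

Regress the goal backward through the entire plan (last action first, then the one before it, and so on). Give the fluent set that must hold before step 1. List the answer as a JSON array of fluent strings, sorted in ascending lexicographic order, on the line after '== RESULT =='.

Regress step by step:
  through step 2 (unstack(a,g)): drop {clear(g), holding(a)}, keep {on(e,d), ontable(d)}, require {clear(a), handempty, on(a,g)}
    → {clear(a), handempty, on(a,g), on(e,d), ontable(d)}
  through step 1 (stack(g,e)): drop {handempty}, keep {clear(a), on(a,g), on(e,d), ontable(d)}, require {clear(e), holding(g)}
    → {clear(a), clear(e), holding(g), on(a,g), on(e,d), ontable(d)}

== RESULT ==
["clear(a)", "clear(e)", "holding(g)", "on(a,g)", "on(e,d)", "ontable(d)"]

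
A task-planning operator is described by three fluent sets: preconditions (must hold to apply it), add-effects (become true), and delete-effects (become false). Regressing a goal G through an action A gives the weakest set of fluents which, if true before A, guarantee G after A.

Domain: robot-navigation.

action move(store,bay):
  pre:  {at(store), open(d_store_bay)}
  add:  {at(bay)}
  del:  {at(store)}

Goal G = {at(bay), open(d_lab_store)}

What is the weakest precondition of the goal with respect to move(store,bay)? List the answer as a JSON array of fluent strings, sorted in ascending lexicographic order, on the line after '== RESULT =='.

Compute (G \ add) ∪ pre:
  G ∩ del = {}  (empty — regression defined)
  G \ add = {at(bay), open(d_lab_store)} \ {at(bay)} = {open(d_lab_store)}
  ∪ pre   = {open(d_lab_store)} ∪ {at(store), open(d_store_bay)}
          = {at(store), open(d_lab_store), open(d_store_bay)}

== RESULT ==
["at(store)", "open(d_lab_store)", "open(d_store_bay)"]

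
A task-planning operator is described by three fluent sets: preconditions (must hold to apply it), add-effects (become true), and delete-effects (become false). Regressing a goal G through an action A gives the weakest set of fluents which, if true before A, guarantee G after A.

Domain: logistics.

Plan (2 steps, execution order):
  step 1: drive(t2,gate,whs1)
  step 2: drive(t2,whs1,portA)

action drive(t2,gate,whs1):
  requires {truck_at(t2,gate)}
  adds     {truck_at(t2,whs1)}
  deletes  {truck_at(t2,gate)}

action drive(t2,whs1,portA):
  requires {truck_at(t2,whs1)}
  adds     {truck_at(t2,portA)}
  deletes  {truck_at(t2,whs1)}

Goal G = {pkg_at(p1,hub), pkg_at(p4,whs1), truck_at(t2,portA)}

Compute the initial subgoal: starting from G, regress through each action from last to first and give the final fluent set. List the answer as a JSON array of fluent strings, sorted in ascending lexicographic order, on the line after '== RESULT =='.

Work backward from the goal:
  through step 2 (drive(t2,whs1,portA)): drop {truck_at(t2,portA)}, keep {pkg_at(p1,hub), pkg_at(p4,whs1)}, require {truck_at(t2,whs1)}
    → {pkg_at(p1,hub), pkg_at(p4,whs1), truck_at(t2,whs1)}
  through step 1 (drive(t2,gate,whs1)): drop {truck_at(t2,whs1)}, keep {pkg_at(p1,hub), pkg_at(p4,whs1)}, require {truck_at(t2,gate)}
    → {pkg_at(p1,hub), pkg_at(p4,whs1), truck_at(t2,gate)}

== RESULT ==
["pkg_at(p1,hub)", "pkg_at(p4,whs1)", "truck_at(t2,gate)"]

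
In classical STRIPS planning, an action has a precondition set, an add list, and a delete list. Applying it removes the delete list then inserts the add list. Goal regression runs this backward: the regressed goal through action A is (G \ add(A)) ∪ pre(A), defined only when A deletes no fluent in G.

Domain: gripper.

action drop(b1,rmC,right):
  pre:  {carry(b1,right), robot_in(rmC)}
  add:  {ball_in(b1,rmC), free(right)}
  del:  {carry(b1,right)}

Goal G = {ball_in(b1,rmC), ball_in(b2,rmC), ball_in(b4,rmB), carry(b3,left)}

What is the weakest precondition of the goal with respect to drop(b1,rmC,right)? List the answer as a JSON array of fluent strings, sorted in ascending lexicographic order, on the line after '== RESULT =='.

Regress:
  G ∩ del = {}  (empty — regression defined)
  G \ add = {ball_in(b1,rmC), ball_in(b2,rmC), ball_in(b4,rmB), carry(b3,left)} \ {ball_in(b1,rmC), free(right)} = {ball_in(b2,rmC), ball_in(b4,rmB), carry(b3,left)}
  ∪ pre   = {ball_in(b2,rmC), ball_in(b4,rmB), carry(b3,left)} ∪ {carry(b1,right), robot_in(rmC)}
          = {ball_in(b2,rmC), ball_in(b4,rmB), carry(b1,right), carry(b3,left), robot_in(rmC)}

== RESULT ==
["ball_in(b2,rmC)", "ball_in(b4,rmB)", "carry(b1,right)", "carry(b3,left)", "robot_in(rmC)"]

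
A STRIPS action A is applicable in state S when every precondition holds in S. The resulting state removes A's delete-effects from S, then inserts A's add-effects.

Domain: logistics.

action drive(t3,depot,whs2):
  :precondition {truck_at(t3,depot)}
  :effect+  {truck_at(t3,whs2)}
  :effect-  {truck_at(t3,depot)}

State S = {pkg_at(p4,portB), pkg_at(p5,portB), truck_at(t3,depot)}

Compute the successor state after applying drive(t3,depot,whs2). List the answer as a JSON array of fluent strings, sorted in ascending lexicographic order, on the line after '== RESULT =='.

Compute (S \ del) ∪ add:
  pre ⊆ S: {truck_at(t3,depot)} ⊆ S  — applicable
  S \ del = {pkg_at(p4,portB), pkg_at(p5,portB)}
  ∪ add   = {pkg_at(p4,portB), pkg_at(p5,portB), truck_at(t3,whs2)}

== RESULT ==
["pkg_at(p4,portB)", "pkg_at(p5,portB)", "truck_at(t3,whs2)"]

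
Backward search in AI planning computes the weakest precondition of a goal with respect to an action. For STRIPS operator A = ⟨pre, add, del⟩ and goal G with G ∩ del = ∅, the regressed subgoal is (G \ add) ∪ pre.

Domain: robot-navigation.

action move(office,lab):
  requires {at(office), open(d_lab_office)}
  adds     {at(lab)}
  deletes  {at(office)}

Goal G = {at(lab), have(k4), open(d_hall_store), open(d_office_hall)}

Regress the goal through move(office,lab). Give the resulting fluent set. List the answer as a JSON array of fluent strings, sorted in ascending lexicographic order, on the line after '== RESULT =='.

Compute (G \ add) ∪ pre:
  G ∩ del = {}  (empty — regression defined)
  G \ add = {at(lab), have(k4), open(d_hall_store), open(d_office_hall)} \ {at(lab)} = {have(k4), open(d_hall_store), open(d_office_hall)}
  ∪ pre   = {have(k4), open(d_hall_store), open(d_office_hall)} ∪ {at(office), open(d_lab_office)}
          = {at(office), have(k4), open(d_hall_store), open(d_lab_office), open(d_office_hall)}

== RESULT ==
["at(office)", "have(k4)", "open(d_hall_store)", "open(d_lab_office)", "open(d_office_hall)"]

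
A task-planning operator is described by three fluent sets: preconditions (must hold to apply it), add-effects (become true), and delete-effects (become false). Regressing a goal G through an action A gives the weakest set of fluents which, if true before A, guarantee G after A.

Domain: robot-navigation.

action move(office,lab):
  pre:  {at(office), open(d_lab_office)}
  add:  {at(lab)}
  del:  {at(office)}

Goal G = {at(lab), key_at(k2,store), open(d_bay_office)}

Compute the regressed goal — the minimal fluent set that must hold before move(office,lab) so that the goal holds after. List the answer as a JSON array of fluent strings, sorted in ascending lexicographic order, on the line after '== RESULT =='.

Compute (G \ add) ∪ pre:
  G ∩ del = {}  (empty — regression defined)
  G \ add = {at(lab), key_at(k2,store), open(d_bay_office)} \ {at(lab)} = {key_at(k2,store), open(d_bay_office)}
  ∪ pre   = {key_at(k2,store), open(d_bay_office)} ∪ {at(office), open(d_lab_office)}
          = {at(office), key_at(k2,store), open(d_bay_office), open(d_lab_office)}

== RESULT ==
["at(office)", "key_at(k2,store)", "open(d_bay_office)", "open(d_lab_office)"]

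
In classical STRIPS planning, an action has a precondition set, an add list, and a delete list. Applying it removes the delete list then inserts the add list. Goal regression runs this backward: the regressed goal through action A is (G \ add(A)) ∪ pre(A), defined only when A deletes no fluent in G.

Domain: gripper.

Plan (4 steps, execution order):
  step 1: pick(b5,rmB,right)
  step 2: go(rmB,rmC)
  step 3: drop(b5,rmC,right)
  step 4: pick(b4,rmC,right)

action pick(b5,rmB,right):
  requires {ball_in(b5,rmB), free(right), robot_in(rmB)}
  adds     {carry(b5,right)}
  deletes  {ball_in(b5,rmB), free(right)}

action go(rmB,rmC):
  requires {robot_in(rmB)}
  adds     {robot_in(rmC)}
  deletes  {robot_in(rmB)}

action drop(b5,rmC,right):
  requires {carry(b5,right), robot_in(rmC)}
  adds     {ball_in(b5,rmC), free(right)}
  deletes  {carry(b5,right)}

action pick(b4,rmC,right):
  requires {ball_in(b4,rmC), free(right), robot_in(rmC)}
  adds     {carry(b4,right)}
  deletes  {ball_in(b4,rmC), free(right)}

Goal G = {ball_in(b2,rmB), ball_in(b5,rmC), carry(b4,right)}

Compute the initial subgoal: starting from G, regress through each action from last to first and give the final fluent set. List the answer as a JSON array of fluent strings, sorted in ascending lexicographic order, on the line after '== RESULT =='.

Work backward from the goal:
  through step 4 (pick(b4,rmC,right)): drop {carry(b4,right)}, keep {ball_in(b2,rmB), ball_in(b5,rmC)}, require {ball_in(b4,rmC), free(right), robot_in(rmC)}
    → {ball_in(b2,rmB), ball_in(b4,rmC), ball_in(b5,rmC), free(right), robot_in(rmC)}
  through step 3 (drop(b5,rmC,right)): drop {ball_in(b5,rmC), free(right)}, keep {ball_in(b2,rmB), ball_in(b4,rmC), robot_in(rmC)}, require {carry(b5,right), robot_in(rmC)}
    → {ball_in(b2,rmB), ball_in(b4,rmC), carry(b5,right), robot_in(rmC)}
  through step 2 (go(rmB,rmC)): drop {robot_in(rmC)}, keep {ball_in(b2,rmB), ball_in(b4,rmC), carry(b5,right)}, require {robot_in(rmB)}
    → {ball_in(b2,rmB), ball_in(b4,rmC), carry(b5,right), robot_in(rmB)}
  through step 1 (pick(b5,rmB,right)): drop {carry(b5,right)}, keep {ball_in(b2,rmB), ball_in(b4,rmC), robot_in(rmB)}, require {ball_in(b5,rmB), free(right), robot_in(rmB)}
    → {ball_in(b2,rmB), ball_in(b4,rmC), ball_in(b5,rmB), free(right), robot_in(rmB)}

== RESULT ==
["ball_in(b2,rmB)", "ball_in(b4,rmC)", "ball_in(b5,rmB)", "free(right)", "robot_in(rmB)"]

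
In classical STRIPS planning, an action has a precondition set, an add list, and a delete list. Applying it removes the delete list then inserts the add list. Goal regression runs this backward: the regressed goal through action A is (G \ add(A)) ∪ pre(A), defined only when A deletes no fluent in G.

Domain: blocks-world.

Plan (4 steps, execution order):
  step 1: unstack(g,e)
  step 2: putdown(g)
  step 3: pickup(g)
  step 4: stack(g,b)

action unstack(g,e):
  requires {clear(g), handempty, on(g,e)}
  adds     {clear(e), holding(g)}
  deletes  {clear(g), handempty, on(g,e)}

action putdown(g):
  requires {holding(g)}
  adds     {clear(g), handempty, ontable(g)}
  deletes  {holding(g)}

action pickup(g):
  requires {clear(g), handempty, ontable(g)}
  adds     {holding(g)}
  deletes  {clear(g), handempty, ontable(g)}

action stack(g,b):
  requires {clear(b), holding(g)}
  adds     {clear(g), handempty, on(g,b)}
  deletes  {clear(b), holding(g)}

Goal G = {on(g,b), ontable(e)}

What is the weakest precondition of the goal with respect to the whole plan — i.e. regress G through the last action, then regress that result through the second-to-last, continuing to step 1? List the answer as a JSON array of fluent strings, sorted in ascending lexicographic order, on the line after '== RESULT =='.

Work backward from the goal:
  through step 4 (stack(g,b)): drop {on(g,b)}, keep {ontable(e)}, require {clear(b), holding(g)}
    → {clear(b), holding(g), ontable(e)}
  through step 3 (pickup(g)): drop {holding(g)}, keep {clear(b), ontable(e)}, require {clear(g), handempty, ontable(g)}
    → {clear(b), clear(g), handempty, ontable(e), ontable(g)}
  through step 2 (putdown(g)): drop {clear(g), handempty, ontable(g)}, keep {clear(b), ontable(e)}, require {holding(g)}
    → {clear(b), holding(g), ontable(e)}
  through step 1 (unstack(g,e)): drop {holding(g)}, keep {clear(b), ontable(e)}, require {clear(g), handempty, on(g,e)}
    → {clear(b), clear(g), handempty, on(g,e), ontable(e)}

== RESULT ==
["clear(b)", "clear(g)", "handempty", "on(g,e)", "ontable(e)"]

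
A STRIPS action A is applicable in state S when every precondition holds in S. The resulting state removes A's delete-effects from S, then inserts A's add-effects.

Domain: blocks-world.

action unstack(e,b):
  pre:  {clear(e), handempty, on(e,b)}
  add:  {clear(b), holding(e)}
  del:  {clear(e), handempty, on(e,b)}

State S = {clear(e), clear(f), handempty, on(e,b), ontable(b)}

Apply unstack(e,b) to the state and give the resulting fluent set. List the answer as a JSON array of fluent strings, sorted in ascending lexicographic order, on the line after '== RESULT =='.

Progress:
  pre ⊆ S: {clear(e), handempty, on(e,b)} ⊆ S  — applicable
  S \ del = {clear(f), ontable(b)}
  ∪ add   = {clear(b), clear(f), holding(e), ontable(b)}

== RESULT ==
["clear(b)", "clear(f)", "holding(e)", "ontable(b)"]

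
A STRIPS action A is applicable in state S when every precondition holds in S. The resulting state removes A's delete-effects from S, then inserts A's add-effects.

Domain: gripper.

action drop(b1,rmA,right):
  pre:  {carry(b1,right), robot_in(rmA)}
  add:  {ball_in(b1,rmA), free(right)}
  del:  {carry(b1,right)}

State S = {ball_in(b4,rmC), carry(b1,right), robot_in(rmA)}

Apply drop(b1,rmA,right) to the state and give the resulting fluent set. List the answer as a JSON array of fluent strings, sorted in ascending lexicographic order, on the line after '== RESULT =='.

Progress:
  pre ⊆ S: {carry(b1,right), robot_in(rmA)} ⊆ S  — applicable
  S \ del = {ball_in(b4,rmC), robot_in(rmA)}
  ∪ add   = {ball_in(b1,rmA), ball_in(b4,rmC), free(right), robot_in(rmA)}

== RESULT ==
["ball_in(b1,rmA)", "ball_in(b4,rmC)", "free(right)", "robot_in(rmA)"]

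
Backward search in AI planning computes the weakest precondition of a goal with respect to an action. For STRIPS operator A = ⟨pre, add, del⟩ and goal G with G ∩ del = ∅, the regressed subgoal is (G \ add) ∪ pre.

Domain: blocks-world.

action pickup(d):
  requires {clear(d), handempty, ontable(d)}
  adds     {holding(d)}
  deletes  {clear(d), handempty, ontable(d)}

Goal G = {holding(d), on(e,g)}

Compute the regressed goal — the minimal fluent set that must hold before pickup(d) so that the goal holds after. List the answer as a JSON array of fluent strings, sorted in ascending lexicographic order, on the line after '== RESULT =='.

Regress:
  G ∩ del = {}  (empty — regression defined)
  G \ add = {holding(d), on(e,g)} \ {holding(d)} = {on(e,g)}
  ∪ pre   = {on(e,g)} ∪ {clear(d), handempty, ontable(d)}
          = {clear(d), handempty, on(e,g), ontable(d)}

== RESULT ==
["clear(d)", "handempty", "on(e,g)", "ontable(d)"]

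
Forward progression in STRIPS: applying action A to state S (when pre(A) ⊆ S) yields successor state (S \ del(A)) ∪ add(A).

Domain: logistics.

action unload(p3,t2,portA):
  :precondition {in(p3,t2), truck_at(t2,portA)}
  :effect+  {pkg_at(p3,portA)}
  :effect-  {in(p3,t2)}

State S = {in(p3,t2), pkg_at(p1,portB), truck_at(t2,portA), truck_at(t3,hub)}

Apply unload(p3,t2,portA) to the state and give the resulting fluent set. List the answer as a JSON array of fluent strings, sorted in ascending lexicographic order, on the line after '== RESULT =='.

Compute (S \ del) ∪ add:
  pre ⊆ S: {in(p3,t2), truck_at(t2,portA)} ⊆ S  — applicable
  S \ del = {pkg_at(p1,portB), truck_at(t2,portA), truck_at(t3,hub)}
  ∪ add   = {pkg_at(p1,portB), pkg_at(p3,portA), truck_at(t2,portA), truck_at(t3,hub)}

== RESULT ==
["pkg_at(p1,portB)", "pkg_at(p3,portA)", "truck_at(t2,portA)", "truck_at(t3,hub)"]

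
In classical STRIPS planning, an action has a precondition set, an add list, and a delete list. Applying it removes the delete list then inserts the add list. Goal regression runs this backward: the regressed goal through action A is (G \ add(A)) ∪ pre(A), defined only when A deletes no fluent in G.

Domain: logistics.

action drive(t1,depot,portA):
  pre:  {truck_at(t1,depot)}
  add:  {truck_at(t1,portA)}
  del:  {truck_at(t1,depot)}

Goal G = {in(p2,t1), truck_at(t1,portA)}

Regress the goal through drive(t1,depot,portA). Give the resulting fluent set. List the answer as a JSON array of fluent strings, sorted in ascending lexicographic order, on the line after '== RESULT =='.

Regress:
  G ∩ del = {}  (empty — regression defined)
  G \ add = {in(p2,t1), truck_at(t1,portA)} \ {truck_at(t1,portA)} = {in(p2,t1)}
  ∪ pre   = {in(p2,t1)} ∪ {truck_at(t1,depot)}
          = {in(p2,t1), truck_at(t1,depot)}

== RESULT ==
["in(p2,t1)", "truck_at(t1,depot)"]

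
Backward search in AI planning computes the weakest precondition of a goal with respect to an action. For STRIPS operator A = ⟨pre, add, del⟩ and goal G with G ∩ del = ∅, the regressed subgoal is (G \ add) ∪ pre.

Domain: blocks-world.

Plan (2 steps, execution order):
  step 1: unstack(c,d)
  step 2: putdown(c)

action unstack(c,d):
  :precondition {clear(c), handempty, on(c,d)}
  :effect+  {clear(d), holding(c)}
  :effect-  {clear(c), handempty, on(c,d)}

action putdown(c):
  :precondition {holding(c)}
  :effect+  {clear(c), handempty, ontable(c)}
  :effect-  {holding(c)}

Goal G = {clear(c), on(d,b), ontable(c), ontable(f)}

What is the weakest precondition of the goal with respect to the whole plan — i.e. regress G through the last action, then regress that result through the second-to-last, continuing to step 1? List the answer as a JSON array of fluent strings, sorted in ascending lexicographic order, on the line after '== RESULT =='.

Regress step by step:
  through step 2 (putdown(c)): drop {clear(c), ontable(c)}, keep {on(d,b), ontable(f)}, require {holding(c)}
    → {holding(c), on(d,b), ontable(f)}
  through step 1 (unstack(c,d)): drop {holding(c)}, keep {on(d,b), ontable(f)}, require {clear(c), handempty, on(c,d)}
    → {clear(c), handempty, on(c,d), on(d,b), ontable(f)}

== RESULT ==
["clear(c)", "handempty", "on(c,d)", "on(d,b)", "ontable(f)"]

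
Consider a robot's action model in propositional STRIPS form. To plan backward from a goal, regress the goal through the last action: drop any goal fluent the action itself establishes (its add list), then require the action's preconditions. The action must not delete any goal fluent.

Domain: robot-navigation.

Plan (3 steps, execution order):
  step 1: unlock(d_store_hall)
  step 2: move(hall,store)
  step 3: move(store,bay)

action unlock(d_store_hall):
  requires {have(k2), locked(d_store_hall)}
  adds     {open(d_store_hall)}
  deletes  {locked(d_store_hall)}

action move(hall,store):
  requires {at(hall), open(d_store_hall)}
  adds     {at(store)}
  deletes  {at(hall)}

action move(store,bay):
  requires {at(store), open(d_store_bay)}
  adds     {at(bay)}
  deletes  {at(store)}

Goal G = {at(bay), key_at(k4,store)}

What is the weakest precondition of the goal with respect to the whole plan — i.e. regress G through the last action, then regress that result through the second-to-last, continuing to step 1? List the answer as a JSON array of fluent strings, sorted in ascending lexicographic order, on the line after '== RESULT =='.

Work backward from the goal:
  through step 3 (move(store,bay)): drop {at(bay)}, keep {key_at(k4,store)}, require {at(store), open(d_store_bay)}
    → {at(store), key_at(k4,store), open(d_store_bay)}
  through step 2 (move(hall,store)): drop {at(store)}, keep {key_at(k4,store), open(d_store_bay)}, require {at(hall), open(d_store_hall)}
    → {at(hall), key_at(k4,store), open(d_store_bay), open(d_store_hall)}
  through step 1 (unlock(d_store_hall)): drop {open(d_store_hall)}, keep {at(hall), key_at(k4,store), open(d_store_bay)}, require {have(k2), locked(d_store_hall)}
    → {at(hall), have(k2), key_at(k4,store), locked(d_store_hall), open(d_store_bay)}

== RESULT ==
["at(hall)", "have(k2)", "key_at(k4,store)", "locked(d_store_hall)", "open(d_store_bay)"]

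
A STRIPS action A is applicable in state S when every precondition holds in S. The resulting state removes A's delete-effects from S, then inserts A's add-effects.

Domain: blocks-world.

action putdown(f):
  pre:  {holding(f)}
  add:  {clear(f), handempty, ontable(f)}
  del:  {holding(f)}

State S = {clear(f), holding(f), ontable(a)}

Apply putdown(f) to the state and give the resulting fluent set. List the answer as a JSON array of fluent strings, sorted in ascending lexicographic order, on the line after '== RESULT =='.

Progress:
  pre ⊆ S: {holding(f)} ⊆ S  — applicable
  S \ del = {clear(f), ontable(a)}
  ∪ add   = {clear(f), handempty, ontable(a), ontable(f)}

== RESULT ==
["clear(f)", "handempty", "ontable(a)", "ontable(f)"]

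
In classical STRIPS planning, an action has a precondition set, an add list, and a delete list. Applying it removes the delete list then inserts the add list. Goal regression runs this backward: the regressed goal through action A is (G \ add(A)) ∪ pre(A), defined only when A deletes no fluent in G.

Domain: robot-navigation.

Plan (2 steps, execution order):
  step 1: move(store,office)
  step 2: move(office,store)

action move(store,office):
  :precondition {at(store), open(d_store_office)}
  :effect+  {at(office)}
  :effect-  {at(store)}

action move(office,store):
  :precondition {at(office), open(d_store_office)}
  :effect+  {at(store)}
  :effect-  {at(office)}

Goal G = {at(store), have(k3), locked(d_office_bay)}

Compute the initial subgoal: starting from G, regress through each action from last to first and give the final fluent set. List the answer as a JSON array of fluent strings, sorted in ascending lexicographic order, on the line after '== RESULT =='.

Regress step by step:
  through step 2 (move(office,store)): drop {at(store)}, keep {have(k3), locked(d_office_bay)}, require {at(office), open(d_store_office)}
    → {at(office), have(k3), locked(d_office_bay), open(d_store_office)}
  through step 1 (move(store,office)): drop {at(office)}, keep {have(k3), locked(d_office_bay), open(d_store_office)}, require {at(store), open(d_store_office)}
    → {at(store), have(k3), locked(d_office_bay), open(d_store_office)}

== RESULT ==
["at(store)", "have(k3)", "locked(d_office_bay)", "open(d_store_office)"]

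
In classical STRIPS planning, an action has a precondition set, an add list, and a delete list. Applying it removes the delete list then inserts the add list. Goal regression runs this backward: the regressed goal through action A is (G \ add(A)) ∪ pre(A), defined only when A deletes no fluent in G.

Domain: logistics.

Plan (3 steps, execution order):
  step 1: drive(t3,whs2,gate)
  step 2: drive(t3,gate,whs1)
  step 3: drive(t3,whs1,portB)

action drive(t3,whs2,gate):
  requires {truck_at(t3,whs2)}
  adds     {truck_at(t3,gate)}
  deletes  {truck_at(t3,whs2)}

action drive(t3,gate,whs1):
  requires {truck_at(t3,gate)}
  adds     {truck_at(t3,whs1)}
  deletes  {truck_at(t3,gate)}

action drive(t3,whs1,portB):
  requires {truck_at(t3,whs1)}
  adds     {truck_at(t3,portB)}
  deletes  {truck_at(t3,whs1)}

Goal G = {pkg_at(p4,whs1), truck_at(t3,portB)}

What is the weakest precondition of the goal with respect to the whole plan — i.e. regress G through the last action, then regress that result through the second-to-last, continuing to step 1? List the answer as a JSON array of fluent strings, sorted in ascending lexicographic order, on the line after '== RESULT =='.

Regress step by step:
  through step 3 (drive(t3,whs1,portB)): drop {truck_at(t3,portB)}, keep {pkg_at(p4,whs1)}, require {truck_at(t3,whs1)}
    → {pkg_at(p4,whs1), truck_at(t3,whs1)}
  through step 2 (drive(t3,gate,whs1)): drop {truck_at(t3,whs1)}, keep {pkg_at(p4,whs1)}, require {truck_at(t3,gate)}
    → {pkg_at(p4,whs1), truck_at(t3,gate)}
  through step 1 (drive(t3,whs2,gate)): drop {truck_at(t3,gate)}, keep {pkg_at(p4,whs1)}, require {truck_at(t3,whs2)}
    → {pkg_at(p4,whs1), truck_at(t3,whs2)}

== RESULT ==
["pkg_at(p4,whs1)", "truck_at(t3,whs2)"]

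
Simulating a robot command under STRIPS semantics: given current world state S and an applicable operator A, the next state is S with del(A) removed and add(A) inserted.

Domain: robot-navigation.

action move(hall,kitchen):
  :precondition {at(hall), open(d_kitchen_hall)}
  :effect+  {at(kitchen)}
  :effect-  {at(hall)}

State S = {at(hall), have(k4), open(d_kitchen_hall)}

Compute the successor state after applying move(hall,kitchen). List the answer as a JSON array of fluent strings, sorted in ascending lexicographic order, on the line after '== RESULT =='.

Compute (S \ del) ∪ add:
  pre ⊆ S: {at(hall), open(d_kitchen_hall)} ⊆ S  — applicable
  S \ del = {have(k4), open(d_kitchen_hall)}
  ∪ add   = {at(kitchen), have(k4), open(d_kitchen_hall)}

== RESULT ==
["at(kitchen)", "have(k4)", "open(d_kitchen_hall)"]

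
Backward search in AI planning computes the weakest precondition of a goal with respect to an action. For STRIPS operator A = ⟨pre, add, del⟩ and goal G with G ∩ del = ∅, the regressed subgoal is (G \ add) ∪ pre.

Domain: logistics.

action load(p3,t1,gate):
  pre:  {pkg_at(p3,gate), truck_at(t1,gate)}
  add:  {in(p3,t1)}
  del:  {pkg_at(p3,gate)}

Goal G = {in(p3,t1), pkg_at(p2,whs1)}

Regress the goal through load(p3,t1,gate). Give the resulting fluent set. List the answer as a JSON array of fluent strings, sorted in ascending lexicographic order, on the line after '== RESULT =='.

Compute (G \ add) ∪ pre:
  G ∩ del = {}  (empty — regression defined)
  G \ add = {in(p3,t1), pkg_at(p2,whs1)} \ {in(p3,t1)} = {pkg_at(p2,whs1)}
  ∪ pre   = {pkg_at(p2,whs1)} ∪ {pkg_at(p3,gate), truck_at(t1,gate)}
          = {pkg_at(p2,whs1), pkg_at(p3,gate), truck_at(t1,gate)}

== RESULT ==
["pkg_at(p2,whs1)", "pkg_at(p3,gate)", "truck_at(t1,gate)"]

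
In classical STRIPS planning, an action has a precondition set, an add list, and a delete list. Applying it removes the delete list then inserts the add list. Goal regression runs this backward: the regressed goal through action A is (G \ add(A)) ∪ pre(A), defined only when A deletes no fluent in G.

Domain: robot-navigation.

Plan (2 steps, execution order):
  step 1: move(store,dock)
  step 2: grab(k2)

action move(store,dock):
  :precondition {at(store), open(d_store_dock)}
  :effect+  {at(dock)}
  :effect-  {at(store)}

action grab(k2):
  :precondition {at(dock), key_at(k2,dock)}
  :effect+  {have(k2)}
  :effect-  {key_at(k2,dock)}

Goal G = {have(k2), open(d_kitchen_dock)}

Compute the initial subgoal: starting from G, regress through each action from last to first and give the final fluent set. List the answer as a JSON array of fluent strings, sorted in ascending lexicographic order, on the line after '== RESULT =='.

Regress step by step:
  through step 2 (grab(k2)): drop {have(k2)}, keep {open(d_kitchen_dock)}, require {at(dock), key_at(k2,dock)}
    → {at(dock), key_at(k2,dock), open(d_kitchen_dock)}
  through step 1 (move(store,dock)): drop {at(dock)}, keep {key_at(k2,dock), open(d_kitchen_dock)}, require {at(store), open(d_store_dock)}
    → {at(store), key_at(k2,dock), open(d_kitchen_dock), open(d_store_dock)}

== RESULT ==
["at(store)", "key_at(k2,dock)", "open(d_kitchen_dock)", "open(d_store_dock)"]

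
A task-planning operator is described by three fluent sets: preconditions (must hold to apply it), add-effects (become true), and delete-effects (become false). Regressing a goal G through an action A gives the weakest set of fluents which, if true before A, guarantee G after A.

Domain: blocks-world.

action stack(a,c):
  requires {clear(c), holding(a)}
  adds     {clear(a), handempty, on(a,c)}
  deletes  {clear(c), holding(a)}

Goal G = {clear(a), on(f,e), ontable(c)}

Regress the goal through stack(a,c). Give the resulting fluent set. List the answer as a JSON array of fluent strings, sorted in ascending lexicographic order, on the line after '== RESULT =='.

Compute (G \ add) ∪ pre:
  G ∩ del = {}  (empty — regression defined)
  G \ add = {clear(a), on(f,e), ontable(c)} \ {clear(a), handempty, on(a,c)} = {on(f,e), ontable(c)}
  ∪ pre   = {on(f,e), ontable(c)} ∪ {clear(c), holding(a)}
          = {clear(c), holding(a), on(f,e), ontable(c)}

== RESULT ==
["clear(c)", "holding(a)", "on(f,e)", "ontable(c)"]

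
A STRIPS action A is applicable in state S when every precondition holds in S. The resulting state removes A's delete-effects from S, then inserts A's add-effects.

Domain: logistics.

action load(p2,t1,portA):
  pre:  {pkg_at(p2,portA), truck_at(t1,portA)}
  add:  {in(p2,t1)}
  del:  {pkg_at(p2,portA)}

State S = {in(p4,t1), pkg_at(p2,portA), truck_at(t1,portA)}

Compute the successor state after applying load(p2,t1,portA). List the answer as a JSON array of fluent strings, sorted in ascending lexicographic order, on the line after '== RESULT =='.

Progress:
  pre ⊆ S: {pkg_at(p2,portA), truck_at(t1,portA)} ⊆ S  — applicable
  S \ del = {in(p4,t1), truck_at(t1,portA)}
  ∪ add   = {in(p2,t1), in(p4,t1), truck_at(t1,portA)}

== RESULT ==
["in(p2,t1)", "in(p4,t1)", "truck_at(t1,portA)"]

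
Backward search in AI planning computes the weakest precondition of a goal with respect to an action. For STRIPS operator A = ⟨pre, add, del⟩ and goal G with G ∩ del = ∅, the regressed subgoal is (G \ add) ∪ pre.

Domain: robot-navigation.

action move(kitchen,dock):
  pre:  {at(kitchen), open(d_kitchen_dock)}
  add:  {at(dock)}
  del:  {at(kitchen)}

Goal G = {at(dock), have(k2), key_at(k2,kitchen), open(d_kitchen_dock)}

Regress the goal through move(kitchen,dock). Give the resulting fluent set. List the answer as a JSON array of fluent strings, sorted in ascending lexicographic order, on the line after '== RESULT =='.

Regress:
  G ∩ del = {}  (empty — regression defined)
  G \ add = {at(dock), have(k2), key_at(k2,kitchen), open(d_kitchen_dock)} \ {at(dock)} = {have(k2), key_at(k2,kitchen), open(d_kitchen_dock)}
  ∪ pre   = {have(k2), key_at(k2,kitchen), open(d_kitchen_dock)} ∪ {at(kitchen), open(d_kitchen_dock)}
          = {at(kitchen), have(k2), key_at(k2,kitchen), open(d_kitchen_dock)}

== RESULT ==
["at(kitchen)", "have(k2)", "key_at(k2,kitchen)", "open(d_kitchen_dock)"]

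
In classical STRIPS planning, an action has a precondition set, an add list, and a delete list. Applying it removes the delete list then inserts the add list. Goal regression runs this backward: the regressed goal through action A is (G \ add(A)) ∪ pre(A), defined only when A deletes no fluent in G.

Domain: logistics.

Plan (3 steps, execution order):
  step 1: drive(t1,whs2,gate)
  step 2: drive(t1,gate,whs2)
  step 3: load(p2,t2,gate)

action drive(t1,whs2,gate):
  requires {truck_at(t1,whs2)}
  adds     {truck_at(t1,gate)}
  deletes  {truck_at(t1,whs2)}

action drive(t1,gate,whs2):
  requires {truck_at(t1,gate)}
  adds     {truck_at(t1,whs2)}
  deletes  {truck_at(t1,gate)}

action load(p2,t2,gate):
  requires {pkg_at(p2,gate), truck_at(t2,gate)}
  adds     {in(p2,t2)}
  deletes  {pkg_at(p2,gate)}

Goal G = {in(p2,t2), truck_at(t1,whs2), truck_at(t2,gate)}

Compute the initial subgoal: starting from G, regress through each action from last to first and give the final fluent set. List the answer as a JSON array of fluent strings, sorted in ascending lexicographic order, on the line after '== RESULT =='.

Work backward from the goal:
  through step 3 (load(p2,t2,gate)): drop {in(p2,t2)}, keep {truck_at(t1,whs2), truck_at(t2,gate)}, require {pkg_at(p2,gate), truck_at(t2,gate)}
    → {pkg_at(p2,gate), truck_at(t1,whs2), truck_at(t2,gate)}
  through step 2 (drive(t1,gate,whs2)): drop {truck_at(t1,whs2)}, keep {pkg_at(p2,gate), truck_at(t2,gate)}, require {truck_at(t1,gate)}
    → {pkg_at(p2,gate), truck_at(t1,gate), truck_at(t2,gate)}
  through step 1 (drive(t1,whs2,gate)): drop {truck_at(t1,gate)}, keep {pkg_at(p2,gate), truck_at(t2,gate)}, require {truck_at(t1,whs2)}
    → {pkg_at(p2,gate), truck_at(t1,whs2), truck_at(t2,gate)}

== RESULT ==
["pkg_at(p2,gate)", "truck_at(t1,whs2)", "truck_at(t2,gate)"]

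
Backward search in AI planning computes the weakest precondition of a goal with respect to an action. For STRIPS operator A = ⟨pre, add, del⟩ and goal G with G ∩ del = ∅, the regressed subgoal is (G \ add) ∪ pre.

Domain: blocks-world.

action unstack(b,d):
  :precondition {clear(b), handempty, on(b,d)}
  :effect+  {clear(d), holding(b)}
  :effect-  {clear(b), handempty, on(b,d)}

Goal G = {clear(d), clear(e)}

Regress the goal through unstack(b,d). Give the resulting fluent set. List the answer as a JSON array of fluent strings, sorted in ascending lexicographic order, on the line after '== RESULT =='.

Regress:
  G ∩ del = {}  (empty — regression defined)
  G \ add = {clear(d), clear(e)} \ {clear(d), holding(b)} = {clear(e)}
  ∪ pre   = {clear(e)} ∪ {clear(b), handempty, on(b,d)}
          = {clear(b), clear(e), handempty, on(b,d)}

== RESULT ==
["clear(b)", "clear(e)", "handempty", "on(b,d)"]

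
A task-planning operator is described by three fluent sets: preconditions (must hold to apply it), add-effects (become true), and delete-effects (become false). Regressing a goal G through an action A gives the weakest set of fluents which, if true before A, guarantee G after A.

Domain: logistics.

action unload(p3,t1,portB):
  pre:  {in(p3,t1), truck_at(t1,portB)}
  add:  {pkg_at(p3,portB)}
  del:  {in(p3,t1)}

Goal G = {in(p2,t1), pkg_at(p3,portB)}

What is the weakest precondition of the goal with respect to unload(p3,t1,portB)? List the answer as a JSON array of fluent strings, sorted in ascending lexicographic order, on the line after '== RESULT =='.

Compute (G \ add) ∪ pre:
  G ∩ del = {}  (empty — regression defined)
  G \ add = {in(p2,t1), pkg_at(p3,portB)} \ {pkg_at(p3,portB)} = {in(p2,t1)}
  ∪ pre   = {in(p2,t1)} ∪ {in(p3,t1), truck_at(t1,portB)}
          = {in(p2,t1), in(p3,t1), truck_at(t1,portB)}

== RESULT ==
["in(p2,t1)", "in(p3,t1)", "truck_at(t1,portB)"]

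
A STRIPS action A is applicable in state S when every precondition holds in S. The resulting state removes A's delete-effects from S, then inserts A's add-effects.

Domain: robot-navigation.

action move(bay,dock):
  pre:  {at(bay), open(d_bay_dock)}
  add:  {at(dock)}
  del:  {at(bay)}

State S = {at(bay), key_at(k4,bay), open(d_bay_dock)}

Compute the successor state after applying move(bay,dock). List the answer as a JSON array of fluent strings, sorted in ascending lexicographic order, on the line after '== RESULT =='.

Compute (S \ del) ∪ add:
  pre ⊆ S: {at(bay), open(d_bay_dock)} ⊆ S  — applicable
  S \ del = {key_at(k4,bay), open(d_bay_dock)}
  ∪ add   = {at(dock), key_at(k4,bay), open(d_bay_dock)}

== RESULT ==
["at(dock)", "key_at(k4,bay)", "open(d_bay_dock)"]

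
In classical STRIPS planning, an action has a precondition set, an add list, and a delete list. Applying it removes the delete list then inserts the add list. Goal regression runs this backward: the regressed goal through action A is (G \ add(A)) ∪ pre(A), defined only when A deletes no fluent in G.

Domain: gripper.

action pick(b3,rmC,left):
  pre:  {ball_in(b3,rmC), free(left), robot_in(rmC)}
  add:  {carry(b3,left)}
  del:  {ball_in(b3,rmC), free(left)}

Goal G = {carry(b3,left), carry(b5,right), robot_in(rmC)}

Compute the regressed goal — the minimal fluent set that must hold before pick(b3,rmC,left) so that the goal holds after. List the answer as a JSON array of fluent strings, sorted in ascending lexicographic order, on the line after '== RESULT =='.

Regress:
  G ∩ del = {}  (empty — regression defined)
  G \ add = {carry(b3,left), carry(b5,right), robot_in(rmC)} \ {carry(b3,left)} = {carry(b5,right), robot_in(rmC)}
  ∪ pre   = {carry(b5,right), robot_in(rmC)} ∪ {ball_in(b3,rmC), free(left), robot_in(rmC)}
          = {ball_in(b3,rmC), carry(b5,right), free(left), robot_in(rmC)}

== RESULT ==
["ball_in(b3,rmC)", "carry(b5,right)", "free(left)", "robot_in(rmC)"]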